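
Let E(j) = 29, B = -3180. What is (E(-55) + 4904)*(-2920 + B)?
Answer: -30091300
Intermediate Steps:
(E(-55) + 4904)*(-2920 + B) = (29 + 4904)*(-2920 - 3180) = 4933*(-6100) = -30091300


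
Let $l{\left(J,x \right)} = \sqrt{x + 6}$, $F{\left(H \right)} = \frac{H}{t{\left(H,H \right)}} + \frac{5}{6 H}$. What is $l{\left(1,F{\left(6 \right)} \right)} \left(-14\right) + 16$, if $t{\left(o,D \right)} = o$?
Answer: $16 - \frac{7 \sqrt{257}}{3} \approx -21.406$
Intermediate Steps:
$F{\left(H \right)} = 1 + \frac{5}{6 H}$ ($F{\left(H \right)} = \frac{H}{H} + \frac{5}{6 H} = 1 + 5 \frac{1}{6 H} = 1 + \frac{5}{6 H}$)
$l{\left(J,x \right)} = \sqrt{6 + x}$
$l{\left(1,F{\left(6 \right)} \right)} \left(-14\right) + 16 = \sqrt{6 + \frac{\frac{5}{6} + 6}{6}} \left(-14\right) + 16 = \sqrt{6 + \frac{1}{6} \cdot \frac{41}{6}} \left(-14\right) + 16 = \sqrt{6 + \frac{41}{36}} \left(-14\right) + 16 = \sqrt{\frac{257}{36}} \left(-14\right) + 16 = \frac{\sqrt{257}}{6} \left(-14\right) + 16 = - \frac{7 \sqrt{257}}{3} + 16 = 16 - \frac{7 \sqrt{257}}{3}$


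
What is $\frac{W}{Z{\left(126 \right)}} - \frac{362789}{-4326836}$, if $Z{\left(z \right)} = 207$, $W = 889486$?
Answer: $\frac{3848735143619}{895655052} \approx 4297.1$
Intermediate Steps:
$\frac{W}{Z{\left(126 \right)}} - \frac{362789}{-4326836} = \frac{889486}{207} - \frac{362789}{-4326836} = 889486 \cdot \frac{1}{207} - - \frac{362789}{4326836} = \frac{889486}{207} + \frac{362789}{4326836} = \frac{3848735143619}{895655052}$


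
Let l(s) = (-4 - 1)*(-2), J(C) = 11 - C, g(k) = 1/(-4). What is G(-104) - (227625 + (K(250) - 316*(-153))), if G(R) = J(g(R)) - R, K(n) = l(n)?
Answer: -1103471/4 ≈ -2.7587e+5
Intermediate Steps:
g(k) = -1/4
l(s) = 10 (l(s) = -5*(-2) = 10)
K(n) = 10
G(R) = 45/4 - R (G(R) = (11 - 1*(-1/4)) - R = (11 + 1/4) - R = 45/4 - R)
G(-104) - (227625 + (K(250) - 316*(-153))) = (45/4 - 1*(-104)) - (227625 + (10 - 316*(-153))) = (45/4 + 104) - (227625 + (10 - 1*(-48348))) = 461/4 - (227625 + (10 + 48348)) = 461/4 - (227625 + 48358) = 461/4 - 1*275983 = 461/4 - 275983 = -1103471/4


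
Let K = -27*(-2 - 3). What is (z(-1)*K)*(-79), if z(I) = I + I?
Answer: 21330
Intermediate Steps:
z(I) = 2*I
K = 135 (K = -27*(-5) = 135)
(z(-1)*K)*(-79) = ((2*(-1))*135)*(-79) = -2*135*(-79) = -270*(-79) = 21330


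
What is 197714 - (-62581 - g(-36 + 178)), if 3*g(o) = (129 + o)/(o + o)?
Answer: 221771611/852 ≈ 2.6030e+5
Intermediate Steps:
g(o) = (129 + o)/(6*o) (g(o) = ((129 + o)/(o + o))/3 = ((129 + o)/((2*o)))/3 = ((129 + o)*(1/(2*o)))/3 = ((129 + o)/(2*o))/3 = (129 + o)/(6*o))
197714 - (-62581 - g(-36 + 178)) = 197714 - (-62581 - (129 + (-36 + 178))/(6*(-36 + 178))) = 197714 - (-62581 - (129 + 142)/(6*142)) = 197714 - (-62581 - 271/(6*142)) = 197714 - (-62581 - 1*271/852) = 197714 - (-62581 - 271/852) = 197714 - 1*(-53319283/852) = 197714 + 53319283/852 = 221771611/852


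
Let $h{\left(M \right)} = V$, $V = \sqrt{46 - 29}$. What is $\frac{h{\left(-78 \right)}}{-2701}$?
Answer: $- \frac{\sqrt{17}}{2701} \approx -0.0015265$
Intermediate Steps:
$V = \sqrt{17} \approx 4.1231$
$h{\left(M \right)} = \sqrt{17}$
$\frac{h{\left(-78 \right)}}{-2701} = \frac{\sqrt{17}}{-2701} = \sqrt{17} \left(- \frac{1}{2701}\right) = - \frac{\sqrt{17}}{2701}$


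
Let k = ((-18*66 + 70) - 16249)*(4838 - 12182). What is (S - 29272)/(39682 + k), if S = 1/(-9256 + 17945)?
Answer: -254344407/1108568078770 ≈ -0.00022944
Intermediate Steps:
S = 1/8689 ≈ 0.00011509
k = 127543248 (k = ((-1188 + 70) - 16249)*(-7344) = (-1118 - 16249)*(-7344) = -17367*(-7344) = 127543248)
(S - 29272)/(39682 + k) = (1/8689 - 29272)/(39682 + 127543248) = -254344407/8689/127582930 = -254344407/8689*1/127582930 = -254344407/1108568078770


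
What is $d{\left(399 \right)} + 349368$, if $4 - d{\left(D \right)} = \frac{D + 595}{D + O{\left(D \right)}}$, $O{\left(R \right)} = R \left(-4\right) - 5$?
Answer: $\frac{209973069}{601} \approx 3.4937 \cdot 10^{5}$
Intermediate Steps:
$O{\left(R \right)} = -5 - 4 R$ ($O{\left(R \right)} = - 4 R - 5 = -5 - 4 R$)
$d{\left(D \right)} = 4 - \frac{595 + D}{-5 - 3 D}$ ($d{\left(D \right)} = 4 - \frac{D + 595}{D - \left(5 + 4 D\right)} = 4 - \frac{595 + D}{-5 - 3 D}$)
$d{\left(399 \right)} + 349368 = \frac{615 + 13 \cdot 399}{5 + 3 \cdot 399} + 349368 = \frac{615 + 5187}{5 + 1197} + 349368 = \frac{1}{1202} \cdot 5802 + 349368 = \frac{2901}{601} + 349368 = \frac{209973069}{601}$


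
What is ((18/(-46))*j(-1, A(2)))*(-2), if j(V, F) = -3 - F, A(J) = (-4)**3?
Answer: 1098/23 ≈ 47.739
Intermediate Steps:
A(J) = -64
((18/(-46))*j(-1, A(2)))*(-2) = ((18/(-46))*(-3 - 1*(-64)))*(-2) = ((18*(-1/46))*(-3 + 64))*(-2) = -9/23*61*(-2) = -549/23*(-2) = 1098/23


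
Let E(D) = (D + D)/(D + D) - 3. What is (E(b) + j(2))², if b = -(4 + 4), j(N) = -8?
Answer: 100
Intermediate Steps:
b = -8 (b = -1*8 = -8)
E(D) = -2 (E(D) = (2*D)/((2*D)) - 3 = (2*D)*(1/(2*D)) - 3 = 1 - 3 = -2)
(E(b) + j(2))² = (-2 - 8)² = (-10)² = 100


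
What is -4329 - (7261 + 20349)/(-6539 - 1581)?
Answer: -3512387/812 ≈ -4325.6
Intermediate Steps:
-4329 - (7261 + 20349)/(-6539 - 1581) = -4329 - 27610/(-8120) = -4329 - 27610*(-1)/8120 = -4329 - 1*(-2761/812) = -4329 + 2761/812 = -3512387/812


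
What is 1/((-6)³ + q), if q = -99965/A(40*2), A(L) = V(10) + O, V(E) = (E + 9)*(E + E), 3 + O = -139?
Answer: -238/151373 ≈ -0.0015723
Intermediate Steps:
O = -142 (O = -3 - 139 = -142)
V(E) = 2*E*(9 + E) (V(E) = (9 + E)*(2*E) = 2*E*(9 + E))
A(L) = 238 (A(L) = 2*10*(9 + 10) - 142 = 2*10*19 - 142 = 380 - 142 = 238)
q = -99965/238 ≈ -420.02
1/((-6)³ + q) = 1/((-6)³ - 99965/238) = 1/(-216 - 99965/238) = 1/(-151373/238) = -238/151373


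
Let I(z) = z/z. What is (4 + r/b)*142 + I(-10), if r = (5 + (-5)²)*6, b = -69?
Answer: 4567/23 ≈ 198.57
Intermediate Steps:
I(z) = 1
r = 180 (r = (5 + 25)*6 = 30*6 = 180)
(4 + r/b)*142 + I(-10) = (4 + 180/(-69))*142 + 1 = (4 + 180*(-1/69))*142 + 1 = (4 - 60/23)*142 + 1 = (32/23)*142 + 1 = 4544/23 + 1 = 4567/23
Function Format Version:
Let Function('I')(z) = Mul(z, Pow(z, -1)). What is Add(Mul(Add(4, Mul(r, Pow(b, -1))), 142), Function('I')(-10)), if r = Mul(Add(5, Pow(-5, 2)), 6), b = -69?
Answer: Rational(4567, 23) ≈ 198.57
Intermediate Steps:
Function('I')(z) = 1
r = 180 (r = Mul(Add(5, 25), 6) = Mul(30, 6) = 180)
Add(Mul(Add(4, Mul(r, Pow(b, -1))), 142), Function('I')(-10)) = Add(Mul(Add(4, Mul(180, Pow(-69, -1))), 142), 1) = Add(Mul(Add(4, Mul(180, Rational(-1, 69))), 142), 1) = Add(Mul(Add(4, Rational(-60, 23)), 142), 1) = Add(Mul(Rational(32, 23), 142), 1) = Add(Rational(4544, 23), 1) = Rational(4567, 23)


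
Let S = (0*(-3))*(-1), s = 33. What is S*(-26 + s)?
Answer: 0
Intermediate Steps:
S = 0 (S = 0*(-1) = 0)
S*(-26 + s) = 0*(-26 + 33) = 0*7 = 0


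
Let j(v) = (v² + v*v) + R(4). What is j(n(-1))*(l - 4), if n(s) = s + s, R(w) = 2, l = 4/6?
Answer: -100/3 ≈ -33.333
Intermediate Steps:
l = ⅔ (l = 4*(⅙) = ⅔ ≈ 0.66667)
n(s) = 2*s
j(v) = 2 + 2*v² (j(v) = (v² + v*v) + 2 = (v² + v²) + 2 = 2*v² + 2 = 2 + 2*v²)
j(n(-1))*(l - 4) = (2 + 2*(2*(-1))²)*(⅔ - 4) = (2 + 2*(-2)²)*(-10/3) = (2 + 2*4)*(-10/3) = (2 + 8)*(-10/3) = 10*(-10/3) = -100/3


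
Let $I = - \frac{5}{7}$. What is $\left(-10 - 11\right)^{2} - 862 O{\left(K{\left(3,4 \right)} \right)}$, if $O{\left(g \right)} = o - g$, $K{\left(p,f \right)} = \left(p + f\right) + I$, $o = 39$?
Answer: $- \frac{194311}{7} \approx -27759.0$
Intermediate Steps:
$I = - \frac{5}{7}$ ($I = \left(-5\right) \frac{1}{7} = - \frac{5}{7} \approx -0.71429$)
$K{\left(p,f \right)} = - \frac{5}{7} + f + p$ ($K{\left(p,f \right)} = \left(p + f\right) - \frac{5}{7} = \left(f + p\right) - \frac{5}{7} = - \frac{5}{7} + f + p$)
$O{\left(g \right)} = 39 - g$
$\left(-10 - 11\right)^{2} - 862 O{\left(K{\left(3,4 \right)} \right)} = \left(-10 - 11\right)^{2} - 862 \left(39 - \left(- \frac{5}{7} + 4 + 3\right)\right) = \left(-21\right)^{2} - 862 \left(39 - \frac{44}{7}\right) = 441 - 862 \left(39 - \frac{44}{7}\right) = 441 - \frac{197398}{7} = - \frac{194311}{7}$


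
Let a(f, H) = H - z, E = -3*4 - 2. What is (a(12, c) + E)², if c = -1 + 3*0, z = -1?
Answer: 196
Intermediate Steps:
E = -14 (E = -12 - 2 = -14)
c = -1 (c = -1 + 0 = -1)
a(f, H) = 1 + H (a(f, H) = H - 1*(-1) = H + 1 = 1 + H)
(a(12, c) + E)² = ((1 - 1) - 14)² = (0 - 14)² = (-14)² = 196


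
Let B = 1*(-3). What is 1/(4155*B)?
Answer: -1/12465 ≈ -8.0225e-5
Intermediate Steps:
B = -3
1/(4155*B) = 1/(4155*(-3)) = 1/(-12465) = -1/12465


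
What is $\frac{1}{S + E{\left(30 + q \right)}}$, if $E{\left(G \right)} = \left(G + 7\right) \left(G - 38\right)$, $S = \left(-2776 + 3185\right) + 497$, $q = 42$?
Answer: $\frac{1}{3592} \approx 0.0002784$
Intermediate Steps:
$S = 906$ ($S = 409 + 497 = 906$)
$E{\left(G \right)} = \left(-38 + G\right) \left(7 + G\right)$ ($E{\left(G \right)} = \left(7 + G\right) \left(-38 + G\right) = \left(-38 + G\right) \left(7 + G\right)$)
$\frac{1}{S + E{\left(30 + q \right)}} = \frac{1}{906 - \left(266 - \left(30 + 42\right)^{2} + 31 \left(30 + 42\right)\right)} = \frac{1}{906 - \left(2498 - 5184\right)} = \frac{1}{906 - -2686} = \frac{1}{906 + 2686} = \frac{1}{3592}$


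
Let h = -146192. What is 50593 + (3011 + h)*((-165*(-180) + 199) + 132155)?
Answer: -23203003181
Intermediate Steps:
50593 + (3011 + h)*((-165*(-180) + 199) + 132155) = 50593 + (3011 - 146192)*((-165*(-180) + 199) + 132155) = 50593 - 143181*((29700 + 199) + 132155) = 50593 - 143181*(29899 + 132155) = 50593 - 143181*162054 = 50593 - 23203053774 = -23203003181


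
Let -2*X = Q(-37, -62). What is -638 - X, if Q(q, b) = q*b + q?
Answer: 981/2 ≈ 490.50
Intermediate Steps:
Q(q, b) = q + b*q (Q(q, b) = b*q + q = q + b*q)
X = -2257/2 (X = -(-37)*(1 - 62)/2 = -(-37)*(-61)/2 = -1/2*2257 = -2257/2 ≈ -1128.5)
-638 - X = -638 - 1*(-2257/2) = -638 + 2257/2 = 981/2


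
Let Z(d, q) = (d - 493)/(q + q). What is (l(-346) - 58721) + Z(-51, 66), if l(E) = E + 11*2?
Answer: -1948621/33 ≈ -59049.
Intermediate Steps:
Z(d, q) = (-493 + d)/(2*q) (Z(d, q) = (-493 + d)/((2*q)) = (-493 + d)*(1/(2*q)) = (-493 + d)/(2*q))
l(E) = 22 + E (l(E) = E + 22 = 22 + E)
(l(-346) - 58721) + Z(-51, 66) = ((22 - 346) - 58721) + (½)*(-493 - 51)/66 = (-324 - 58721) + (½)*(1/66)*(-544) = -59045 - 136/33 = -1948621/33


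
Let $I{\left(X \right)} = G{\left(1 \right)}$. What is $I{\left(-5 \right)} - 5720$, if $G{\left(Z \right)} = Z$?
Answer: $-5719$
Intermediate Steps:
$I{\left(X \right)} = 1$
$I{\left(-5 \right)} - 5720 = 1 - 5720 = -5719$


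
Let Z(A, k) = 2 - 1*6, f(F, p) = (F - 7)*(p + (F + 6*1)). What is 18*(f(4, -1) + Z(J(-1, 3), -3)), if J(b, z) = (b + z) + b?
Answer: -558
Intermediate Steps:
f(F, p) = (-7 + F)*(6 + F + p) (f(F, p) = (-7 + F)*(p + (F + 6)) = (-7 + F)*(p + (6 + F)) = (-7 + F)*(6 + F + p))
J(b, z) = z + 2*b
Z(A, k) = -4 (Z(A, k) = 2 - 6 = -4)
18*(f(4, -1) + Z(J(-1, 3), -3)) = 18*((-42 + 4² - 1*4 - 7*(-1) + 4*(-1)) - 4) = 18*((-42 + 16 - 4 + 7 - 4) - 4) = 18*(-27 - 4) = 18*(-31) = -558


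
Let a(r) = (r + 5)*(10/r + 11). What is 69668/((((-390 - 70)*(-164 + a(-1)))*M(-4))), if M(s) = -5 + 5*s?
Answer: -17417/460000 ≈ -0.037863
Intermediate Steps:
a(r) = (5 + r)*(11 + 10/r)
69668/((((-390 - 70)*(-164 + a(-1)))*M(-4))) = 69668/((((-390 - 70)*(-164 + (65 + 11*(-1) + 50/(-1))))*(-5 + 5*(-4)))) = 69668/(((-460*(-164 + (65 - 11 + 50*(-1))))*(-5 - 20))) = 69668/((-460*(-164 + (65 - 11 - 50))*(-25))) = 69668/((-460*(-164 + 4)*(-25))) = 69668/((-460*(-160)*(-25))) = 69668/((73600*(-25))) = 69668/(-1840000) = 69668*(-1/1840000) = -17417/460000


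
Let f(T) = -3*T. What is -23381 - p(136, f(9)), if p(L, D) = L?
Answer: -23517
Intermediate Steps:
-23381 - p(136, f(9)) = -23381 - 1*136 = -23381 - 136 = -23517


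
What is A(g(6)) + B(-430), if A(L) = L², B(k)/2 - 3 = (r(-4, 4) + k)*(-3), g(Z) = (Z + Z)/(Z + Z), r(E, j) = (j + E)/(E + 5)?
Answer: 2587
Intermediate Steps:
r(E, j) = (E + j)/(5 + E)
g(Z) = 1 (g(Z) = (2*Z)/((2*Z)) = (2*Z)*(1/(2*Z)) = 1)
B(k) = 6 - 6*k (B(k) = 6 + 2*(((-4 + 4)/(5 - 4) + k)*(-3)) = 6 + 2*((0/1 + k)*(-3)) = 6 + 2*((1*0 + k)*(-3)) = 6 + 2*((0 + k)*(-3)) = 6 + 2*(k*(-3)) = 6 + 2*(-3*k) = 6 - 6*k)
A(g(6)) + B(-430) = 1² + (6 - 6*(-430)) = 1 + (6 + 2580) = 1 + 2586 = 2587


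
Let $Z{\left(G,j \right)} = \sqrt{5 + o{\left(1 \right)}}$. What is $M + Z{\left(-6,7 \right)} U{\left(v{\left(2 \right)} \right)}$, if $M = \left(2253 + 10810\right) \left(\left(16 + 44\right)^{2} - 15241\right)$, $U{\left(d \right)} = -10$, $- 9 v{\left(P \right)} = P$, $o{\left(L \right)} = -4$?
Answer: $-152066393$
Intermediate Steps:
$v{\left(P \right)} = - \frac{P}{9}$
$Z{\left(G,j \right)} = 1$ ($Z{\left(G,j \right)} = \sqrt{5 - 4} = \sqrt{1} = 1$)
$M = -152066383$ ($M = 13063 \left(60^{2} - 15241\right) = 13063 \left(3600 - 15241\right) = 13063 \left(-11641\right) = -152066383$)
$M + Z{\left(-6,7 \right)} U{\left(v{\left(2 \right)} \right)} = -152066383 + 1 \left(-10\right) = -152066383 - 10 = -152066393$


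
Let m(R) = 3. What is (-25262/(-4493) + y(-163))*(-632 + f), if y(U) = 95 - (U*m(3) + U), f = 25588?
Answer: 84389537548/4493 ≈ 1.8782e+7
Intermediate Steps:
y(U) = 95 - 4*U (y(U) = 95 - (U*3 + U) = 95 - (3*U + U) = 95 - 4*U)
(-25262/(-4493) + y(-163))*(-632 + f) = (-25262/(-4493) + (95 - 4*(-163)))*(-632 + 25588) = (-25262*(-1/4493) + (95 + 652))*24956 = (25262/4493 + 747)*24956 = (3381533/4493)*24956 = 84389537548/4493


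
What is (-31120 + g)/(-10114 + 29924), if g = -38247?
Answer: -69367/19810 ≈ -3.5016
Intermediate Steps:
(-31120 + g)/(-10114 + 29924) = (-31120 - 38247)/(-10114 + 29924) = -69367/19810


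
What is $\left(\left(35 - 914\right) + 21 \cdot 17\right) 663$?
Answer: $-346086$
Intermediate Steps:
$\left(\left(35 - 914\right) + 21 \cdot 17\right) 663 = \left(-879 + 357\right) 663 = \left(-522\right) 663 = -346086$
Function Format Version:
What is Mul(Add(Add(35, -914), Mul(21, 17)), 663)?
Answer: -346086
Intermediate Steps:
Mul(Add(Add(35, -914), Mul(21, 17)), 663) = Mul(Add(-879, 357), 663) = Mul(-522, 663) = -346086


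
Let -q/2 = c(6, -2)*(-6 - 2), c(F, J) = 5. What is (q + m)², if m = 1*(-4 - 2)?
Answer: 5476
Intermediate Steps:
m = -6 (m = 1*(-6) = -6)
q = 80 (q = -10*(-6 - 2) = -10*(-8) = -2*(-40) = 80)
(q + m)² = (80 - 6)² = 74² = 5476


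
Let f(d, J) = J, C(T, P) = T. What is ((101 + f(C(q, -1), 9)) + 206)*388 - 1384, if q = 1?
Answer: 121224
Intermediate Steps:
((101 + f(C(q, -1), 9)) + 206)*388 - 1384 = ((101 + 9) + 206)*388 - 1384 = (110 + 206)*388 - 1384 = 316*388 - 1384 = 122608 - 1384 = 121224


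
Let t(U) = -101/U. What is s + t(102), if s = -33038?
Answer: -3369977/102 ≈ -33039.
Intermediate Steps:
s + t(102) = -33038 - 101/102 = -3369977/102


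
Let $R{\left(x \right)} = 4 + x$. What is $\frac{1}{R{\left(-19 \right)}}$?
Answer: $- \frac{1}{15} \approx -0.066667$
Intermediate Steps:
$\frac{1}{R{\left(-19 \right)}} = \frac{1}{4 - 19} = \frac{1}{-15} = - \frac{1}{15}$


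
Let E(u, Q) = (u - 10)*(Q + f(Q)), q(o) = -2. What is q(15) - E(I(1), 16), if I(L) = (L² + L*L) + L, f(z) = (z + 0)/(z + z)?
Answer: 227/2 ≈ 113.50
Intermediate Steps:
f(z) = ½ (f(z) = z/((2*z)) = z*(1/(2*z)) = ½)
I(L) = L + 2*L² (I(L) = (L² + L²) + L = 2*L² + L = L + 2*L²)
E(u, Q) = (½ + Q)*(-10 + u) (E(u, Q) = (u - 10)*(Q + ½) = (-10 + u)*(½ + Q) = (½ + Q)*(-10 + u))
q(15) - E(I(1), 16) = -2 - (-5 + (1*(1 + 2*1))/2 - 10*16 + 16*(1*(1 + 2*1))) = -2 - (-5 + (1*(1 + 2))/2 - 160 + 16*(1*(1 + 2))) = -2 - (-5 + (1*3)/2 - 160 + 16*(1*3)) = -2 - (-5 + (½)*3 - 160 + 16*3) = -2 - (-5 + 3/2 - 160 + 48) = -2 - 1*(-231/2) = -2 + 231/2 = 227/2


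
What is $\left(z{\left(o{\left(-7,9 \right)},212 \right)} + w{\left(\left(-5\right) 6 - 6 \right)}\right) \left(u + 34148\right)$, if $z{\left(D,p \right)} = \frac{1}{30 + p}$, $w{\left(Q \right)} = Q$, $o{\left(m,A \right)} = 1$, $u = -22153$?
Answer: $- \frac{104488445}{242} \approx -4.3177 \cdot 10^{5}$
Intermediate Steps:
$\left(z{\left(o{\left(-7,9 \right)},212 \right)} + w{\left(\left(-5\right) 6 - 6 \right)}\right) \left(u + 34148\right) = \left(\frac{1}{30 + 212} - 36\right) \left(-22153 + 34148\right) = \left(\frac{1}{242} - 36\right) 11995 = \left(- \frac{8711}{242}\right) 11995 = - \frac{104488445}{242}$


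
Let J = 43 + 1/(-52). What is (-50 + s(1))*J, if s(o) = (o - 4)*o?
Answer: -118455/52 ≈ -2278.0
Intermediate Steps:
J = 2235/52 (J = 43 - 1/52 = 2235/52 ≈ 42.981)
s(o) = o*(-4 + o) (s(o) = (-4 + o)*o = o*(-4 + o))
(-50 + s(1))*J = (-50 + 1*(-4 + 1))*(2235/52) = (-50 + 1*(-3))*(2235/52) = (-50 - 3)*(2235/52) = -53*2235/52 = -118455/52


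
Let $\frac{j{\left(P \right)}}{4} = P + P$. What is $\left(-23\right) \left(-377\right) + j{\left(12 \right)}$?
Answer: $8767$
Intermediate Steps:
$j{\left(P \right)} = 8 P$ ($j{\left(P \right)} = 4 \left(P + P\right) = 4 \cdot 2 P = 8 P$)
$\left(-23\right) \left(-377\right) + j{\left(12 \right)} = \left(-23\right) \left(-377\right) + 8 \cdot 12 = 8671 + 96 = 8767$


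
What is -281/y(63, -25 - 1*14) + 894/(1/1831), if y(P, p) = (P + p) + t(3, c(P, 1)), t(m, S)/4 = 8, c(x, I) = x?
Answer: 91666903/56 ≈ 1.6369e+6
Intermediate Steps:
t(m, S) = 32 (t(m, S) = 4*8 = 32)
y(P, p) = 32 + P + p (y(P, p) = (P + p) + 32 = 32 + P + p)
-281/y(63, -25 - 1*14) + 894/(1/1831) = -281/(32 + 63 + (-25 - 1*14)) + 894/(1/1831) = -281/(32 + 63 + (-25 - 14)) + 894/(1/1831) = -281/(32 + 63 - 39) + 894*1831 = -281/56 + 1636914 = 91666903/56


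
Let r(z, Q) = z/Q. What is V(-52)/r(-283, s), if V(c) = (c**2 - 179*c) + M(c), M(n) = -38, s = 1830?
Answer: -21912420/283 ≈ -77429.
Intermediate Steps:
V(c) = -38 + c**2 - 179*c (V(c) = (c**2 - 179*c) - 38 = -38 + c**2 - 179*c)
V(-52)/r(-283, s) = (-38 + (-52)**2 - 179*(-52))/((-283/1830)) = (-38 + 2704 + 9308)/((-283*1/1830)) = 11974/(-283/1830) = 11974*(-1830/283) = -21912420/283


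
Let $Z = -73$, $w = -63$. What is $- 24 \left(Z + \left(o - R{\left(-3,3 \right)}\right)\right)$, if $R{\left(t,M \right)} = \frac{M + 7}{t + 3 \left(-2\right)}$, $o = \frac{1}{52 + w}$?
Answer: $\frac{57008}{33} \approx 1727.5$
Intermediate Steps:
$o = - \frac{1}{11}$ ($o = \frac{1}{52 - 63} = \frac{1}{-11} = - \frac{1}{11} \approx -0.090909$)
$R{\left(t,M \right)} = \frac{7 + M}{-6 + t}$ ($R{\left(t,M \right)} = \frac{7 + M}{t - 6} = \frac{7 + M}{-6 + t}$)
$- 24 \left(Z + \left(o - R{\left(-3,3 \right)}\right)\right) = - 24 \left(-73 - \left(\frac{1}{11} + \frac{7 + 3}{-6 - 3}\right)\right) = - 24 \left(-73 - \left(\frac{1}{11} + \frac{1}{-9} \cdot 10\right)\right) = - 24 \left(-73 - \left(\frac{1}{11} - \frac{10}{9}\right)\right) = - 24 \left(-73 - - \frac{101}{99}\right) = - 24 \left(-73 + \left(- \frac{1}{11} + \frac{10}{9}\right)\right) = - 24 \left(-73 + \frac{101}{99}\right) = \left(-24\right) \left(- \frac{7126}{99}\right) = \frac{57008}{33}$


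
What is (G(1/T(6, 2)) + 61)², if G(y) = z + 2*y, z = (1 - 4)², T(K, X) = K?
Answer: 44521/9 ≈ 4946.8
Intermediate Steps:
z = 9 (z = (-3)² = 9)
G(y) = 9 + 2*y
(G(1/T(6, 2)) + 61)² = ((9 + 2/6) + 61)² = ((9 + 2*(⅙)) + 61)² = ((9 + ⅓) + 61)² = (28/3 + 61)² = (211/3)² = 44521/9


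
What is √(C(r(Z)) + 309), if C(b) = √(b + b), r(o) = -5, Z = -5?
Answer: √(309 + I*√10) ≈ 17.579 + 0.08995*I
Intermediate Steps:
C(b) = √2*√b (C(b) = √(2*b) = √2*√b)
√(C(r(Z)) + 309) = √(√2*√(-5) + 309) = √(√2*(I*√5) + 309) = √(I*√10 + 309) = √(309 + I*√10)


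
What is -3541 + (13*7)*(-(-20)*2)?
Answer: 99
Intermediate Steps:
-3541 + (13*7)*(-(-20)*2) = -3541 + 91*(-4*(-10)) = -3541 + 91*40 = -3541 + 3640 = 99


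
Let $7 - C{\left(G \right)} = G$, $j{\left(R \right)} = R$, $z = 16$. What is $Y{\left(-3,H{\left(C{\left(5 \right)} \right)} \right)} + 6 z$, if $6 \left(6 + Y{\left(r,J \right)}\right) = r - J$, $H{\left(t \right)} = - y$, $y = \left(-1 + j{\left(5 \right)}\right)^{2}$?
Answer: $\frac{553}{6} \approx 92.167$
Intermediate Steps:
$C{\left(G \right)} = 7 - G$
$y = 16$ ($y = \left(-1 + 5\right)^{2} = 4^{2} = 16$)
$H{\left(t \right)} = -16$ ($H{\left(t \right)} = \left(-1\right) 16 = -16$)
$Y{\left(r,J \right)} = -6 - \frac{J}{6} + \frac{r}{6}$ ($Y{\left(r,J \right)} = -6 + \frac{r - J}{6} = -6 - \left(- \frac{r}{6} + \frac{J}{6}\right) = -6 - \frac{J}{6} + \frac{r}{6}$)
$Y{\left(-3,H{\left(C{\left(5 \right)} \right)} \right)} + 6 z = \left(-6 - - \frac{8}{3} + \frac{1}{6} \left(-3\right)\right) + 6 \cdot 16 = \left(-6 + \frac{8}{3} - \frac{1}{2}\right) + 96 = - \frac{23}{6} + 96 = \frac{553}{6}$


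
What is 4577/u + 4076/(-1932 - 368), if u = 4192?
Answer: -1639873/2410400 ≈ -0.68033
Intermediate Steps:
4577/u + 4076/(-1932 - 368) = 4577/4192 + 4076/(-1932 - 368) = 4577*(1/4192) + 4076/(-2300) = 4577/4192 + 4076*(-1/2300) = 4577/4192 - 1019/575 = -1639873/2410400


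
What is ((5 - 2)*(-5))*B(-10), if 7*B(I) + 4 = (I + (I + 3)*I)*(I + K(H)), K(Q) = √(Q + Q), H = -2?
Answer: 9060/7 - 1800*I/7 ≈ 1294.3 - 257.14*I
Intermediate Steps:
K(Q) = √2*√Q (K(Q) = √(2*Q) = √2*√Q)
B(I) = -4/7 + (I + 2*I)*(I + I*(3 + I))/7 (B(I) = -4/7 + ((I + (I + 3)*I)*(I + √2*√(-2)))/7 = -4/7 + ((I + (3 + I)*I)*(I + √2*(I*√2)))/7 = -4/7 + ((I + I*(3 + I))*(I + 2*I))/7 = -4/7 + ((I + 2*I)*(I + I*(3 + I)))/7 = -4/7 + (I + 2*I)*(I + I*(3 + I))/7)
((5 - 2)*(-5))*B(-10) = ((5 - 2)*(-5))*(-4/7 + (⅐)*(-10)³ + (2/7)*(-10)²*(2 + I) + (8/7)*I*(-10)) = (3*(-5))*(-4/7 + (⅐)*(-1000) + (2/7)*100*(2 + I) - 80*I/7) = -15*(-4/7 - 1000/7 + (400/7 + 200*I/7) - 80*I/7) = -15*(-604/7 + 120*I/7) = 9060/7 - 1800*I/7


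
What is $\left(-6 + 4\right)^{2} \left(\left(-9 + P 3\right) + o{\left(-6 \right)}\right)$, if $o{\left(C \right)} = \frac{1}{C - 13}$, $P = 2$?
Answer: $- \frac{232}{19} \approx -12.211$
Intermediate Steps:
$o{\left(C \right)} = \frac{1}{-13 + C}$
$\left(-6 + 4\right)^{2} \left(\left(-9 + P 3\right) + o{\left(-6 \right)}\right) = \left(-6 + 4\right)^{2} \left(\left(-9 + 2 \cdot 3\right) + \frac{1}{-13 - 6}\right) = \left(-2\right)^{2} \left(\left(-9 + 6\right) + \frac{1}{-19}\right) = 4 \left(-3 - \frac{1}{19}\right) = 4 \left(- \frac{58}{19}\right) = - \frac{232}{19}$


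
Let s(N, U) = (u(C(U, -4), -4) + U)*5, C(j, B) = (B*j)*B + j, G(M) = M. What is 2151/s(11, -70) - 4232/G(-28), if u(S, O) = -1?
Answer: 360533/2485 ≈ 145.08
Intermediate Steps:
C(j, B) = j + j*B**2 (C(j, B) = j*B**2 + j = j + j*B**2)
s(N, U) = -5 + 5*U (s(N, U) = (-1 + U)*5 = -5 + 5*U)
2151/s(11, -70) - 4232/G(-28) = 2151/(-5 + 5*(-70)) - 4232/(-28) = 2151/(-5 - 350) - 4232*(-1/28) = 2151/(-355) + 1058/7 = 2151*(-1/355) + 1058/7 = -2151/355 + 1058/7 = 360533/2485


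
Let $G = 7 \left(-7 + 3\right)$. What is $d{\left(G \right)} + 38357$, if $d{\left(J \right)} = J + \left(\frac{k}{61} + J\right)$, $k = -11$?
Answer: $\frac{2336350}{61} \approx 38301.0$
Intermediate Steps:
$G = -28$ ($G = 7 \left(-4\right) = -28$)
$d{\left(J \right)} = - \frac{11}{61} + 2 J$ ($d{\left(J \right)} = J + \left(- \frac{11}{61} + J\right) = - \frac{11}{61} + 2 J$)
$d{\left(G \right)} + 38357 = \left(- \frac{11}{61} + 2 \left(-28\right)\right) + 38357 = \left(- \frac{11}{61} - 56\right) + 38357 = - \frac{3427}{61} + 38357 = \frac{2336350}{61}$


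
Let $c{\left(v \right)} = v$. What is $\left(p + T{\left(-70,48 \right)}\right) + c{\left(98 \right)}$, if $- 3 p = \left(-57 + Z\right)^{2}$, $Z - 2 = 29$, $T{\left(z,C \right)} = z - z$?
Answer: $- \frac{382}{3} \approx -127.33$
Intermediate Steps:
$T{\left(z,C \right)} = 0$
$Z = 31$ ($Z = 2 + 29 = 31$)
$p = - \frac{676}{3}$ ($p = - \frac{\left(-57 + 31\right)^{2}}{3} = - \frac{\left(-26\right)^{2}}{3} = \left(- \frac{1}{3}\right) 676 = - \frac{676}{3} \approx -225.33$)
$\left(p + T{\left(-70,48 \right)}\right) + c{\left(98 \right)} = \left(- \frac{676}{3} + 0\right) + 98 = - \frac{676}{3} + 98 = - \frac{382}{3}$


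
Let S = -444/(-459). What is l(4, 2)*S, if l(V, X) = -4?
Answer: -592/153 ≈ -3.8693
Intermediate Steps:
S = 148/153 (S = -444*(-1/459) = 148/153 ≈ 0.96732)
l(4, 2)*S = -4*148/153 = -592/153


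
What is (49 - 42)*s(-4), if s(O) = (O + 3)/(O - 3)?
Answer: 1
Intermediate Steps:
s(O) = (3 + O)/(-3 + O)
(49 - 42)*s(-4) = (49 - 42)*((3 - 4)/(-3 - 4)) = 7*(-1/(-7)) = 7*(-⅐*(-1)) = 7*(⅐) = 1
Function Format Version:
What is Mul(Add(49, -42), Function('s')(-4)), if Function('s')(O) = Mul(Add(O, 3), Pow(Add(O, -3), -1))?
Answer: 1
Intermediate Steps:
Function('s')(O) = Mul(Pow(Add(-3, O), -1), Add(3, O)) (Function('s')(O) = Mul(Add(3, O), Pow(Add(-3, O), -1)) = Mul(Pow(Add(-3, O), -1), Add(3, O)))
Mul(Add(49, -42), Function('s')(-4)) = Mul(Add(49, -42), Mul(Pow(Add(-3, -4), -1), Add(3, -4))) = Mul(7, Mul(Pow(-7, -1), -1)) = Mul(7, Mul(Rational(-1, 7), -1)) = Mul(7, Rational(1, 7)) = 1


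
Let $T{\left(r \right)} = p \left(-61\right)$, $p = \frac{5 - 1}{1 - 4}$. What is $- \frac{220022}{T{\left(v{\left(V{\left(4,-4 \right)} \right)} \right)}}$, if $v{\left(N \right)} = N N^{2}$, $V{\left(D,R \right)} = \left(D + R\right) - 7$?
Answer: $- \frac{330033}{122} \approx -2705.2$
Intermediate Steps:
$p = - \frac{4}{3}$ ($p = \frac{4}{-3} = 4 \left(- \frac{1}{3}\right) = - \frac{4}{3} \approx -1.3333$)
$V{\left(D,R \right)} = -7 + D + R$ ($V{\left(D,R \right)} = \left(D + R\right) - 7 = -7 + D + R$)
$v{\left(N \right)} = N^{3}$
$T{\left(r \right)} = \frac{244}{3}$ ($T{\left(r \right)} = \left(- \frac{4}{3}\right) \left(-61\right) = \frac{244}{3}$)
$- \frac{220022}{T{\left(v{\left(V{\left(4,-4 \right)} \right)} \right)}} = - \frac{220022}{\frac{244}{3}} = \left(-220022\right) \frac{3}{244} = - \frac{330033}{122}$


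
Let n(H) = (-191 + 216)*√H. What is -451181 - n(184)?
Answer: -451181 - 50*√46 ≈ -4.5152e+5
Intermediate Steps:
n(H) = 25*√H
-451181 - n(184) = -451181 - 25*√184 = -451181 - 25*2*√46 = -451181 - 50*√46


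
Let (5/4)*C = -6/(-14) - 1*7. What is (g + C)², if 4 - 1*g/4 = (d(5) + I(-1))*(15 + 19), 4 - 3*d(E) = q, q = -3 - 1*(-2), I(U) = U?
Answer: 70425664/11025 ≈ 6387.8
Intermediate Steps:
q = -1 (q = -3 + 2 = -1)
d(E) = 5/3 (d(E) = 4/3 - ⅓*(-1) = 4/3 + ⅓ = 5/3)
C = -184/35 (C = 4*(-6/(-14) - 1*7)/5 = 4*(-6*(-1/14) - 7)/5 = 4*(3/7 - 7)/5 = (⅘)*(-46/7) = -184/35 ≈ -5.2571)
g = -224/3 (g = 16 - 4*(5/3 - 1)*(15 + 19) = 16 - 8*34/3 = 16 - 4*68/3 = 16 - 272/3 = -224/3 ≈ -74.667)
(g + C)² = (-224/3 - 184/35)² = (-8392/105)² = 70425664/11025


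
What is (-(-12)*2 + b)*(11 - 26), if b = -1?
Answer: -345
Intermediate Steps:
(-(-12)*2 + b)*(11 - 26) = (-(-12)*2 - 1)*(11 - 26) = (-6*(-4) - 1)*(-15) = (24 - 1)*(-15) = 23*(-15) = -345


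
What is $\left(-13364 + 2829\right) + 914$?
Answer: $-9621$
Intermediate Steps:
$\left(-13364 + 2829\right) + 914 = -10535 + 914 = -9621$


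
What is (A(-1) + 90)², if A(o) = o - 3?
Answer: 7396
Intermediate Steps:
A(o) = -3 + o
(A(-1) + 90)² = ((-3 - 1) + 90)² = (-4 + 90)² = 86² = 7396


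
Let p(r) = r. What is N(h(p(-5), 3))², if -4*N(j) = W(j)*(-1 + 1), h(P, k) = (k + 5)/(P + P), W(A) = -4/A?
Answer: 0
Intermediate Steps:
h(P, k) = (5 + k)/(2*P) (h(P, k) = (5 + k)/((2*P)) = (5 + k)*(1/(2*P)) = (5 + k)/(2*P))
N(j) = 0 (N(j) = -(-4/j)*(-1 + 1)/4 = -(-4/j)*0/4 = -¼*0 = 0)
N(h(p(-5), 3))² = 0² = 0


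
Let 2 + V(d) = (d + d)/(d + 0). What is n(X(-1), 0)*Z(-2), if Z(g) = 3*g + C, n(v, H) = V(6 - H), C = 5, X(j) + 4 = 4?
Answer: 0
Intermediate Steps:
X(j) = 0 (X(j) = -4 + 4 = 0)
V(d) = 0 (V(d) = -2 + (d + d)/(d + 0) = -2 + (2*d)/d = -2 + 2 = 0)
n(v, H) = 0
Z(g) = 5 + 3*g (Z(g) = 3*g + 5 = 5 + 3*g)
n(X(-1), 0)*Z(-2) = 0*(5 + 3*(-2)) = 0*(5 - 6) = 0*(-1) = 0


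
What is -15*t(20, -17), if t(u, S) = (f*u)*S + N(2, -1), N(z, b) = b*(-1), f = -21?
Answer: -107115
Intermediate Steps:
N(z, b) = -b
t(u, S) = 1 - 21*S*u (t(u, S) = (-21*u)*S - 1*(-1) = -21*S*u + 1 = 1 - 21*S*u)
-15*t(20, -17) = -15*(1 - 21*(-17)*20) = -15*(1 + 7140) = -15*7141 = -107115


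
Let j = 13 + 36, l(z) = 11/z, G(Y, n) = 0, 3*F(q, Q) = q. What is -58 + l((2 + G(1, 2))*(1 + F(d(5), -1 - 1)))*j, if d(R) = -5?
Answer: -1849/4 ≈ -462.25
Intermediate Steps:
F(q, Q) = q/3
j = 49
-58 + l((2 + G(1, 2))*(1 + F(d(5), -1 - 1)))*j = -58 + (11/(((2 + 0)*(1 + (1/3)*(-5)))))*49 = -58 + (11/((2*(1 - 5/3))))*49 = -58 + (11/((2*(-2/3))))*49 = -58 + (11/(-4/3))*49 = -58 + (11*(-3/4))*49 = -58 - 33/4*49 = -58 - 1617/4 = -1849/4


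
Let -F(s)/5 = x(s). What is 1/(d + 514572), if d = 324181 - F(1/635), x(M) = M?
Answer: 127/106521632 ≈ 1.1922e-6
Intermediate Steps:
F(s) = -5*s
d = 41170988/127 (d = 324181 - (-5)/635 = 324181 - 1*(-1/127) = 324181 + 1/127 = 41170988/127 ≈ 3.2418e+5)
1/(d + 514572) = 1/(41170988/127 + 514572) = 1/(106521632/127) = 127/106521632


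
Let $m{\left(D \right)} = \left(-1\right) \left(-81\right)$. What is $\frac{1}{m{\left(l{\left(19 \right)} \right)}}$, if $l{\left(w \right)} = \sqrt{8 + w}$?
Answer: $\frac{1}{81} \approx 0.012346$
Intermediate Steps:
$m{\left(D \right)} = 81$
$\frac{1}{m{\left(l{\left(19 \right)} \right)}} = \frac{1}{81}$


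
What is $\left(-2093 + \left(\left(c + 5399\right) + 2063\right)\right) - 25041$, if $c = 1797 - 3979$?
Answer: $-21854$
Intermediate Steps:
$c = -2182$
$\left(-2093 + \left(\left(c + 5399\right) + 2063\right)\right) - 25041 = \left(-2093 + \left(\left(-2182 + 5399\right) + 2063\right)\right) - 25041 = \left(-2093 + \left(3217 + 2063\right)\right) - 25041 = \left(-2093 + 5280\right) - 25041 = 3187 - 25041 = -21854$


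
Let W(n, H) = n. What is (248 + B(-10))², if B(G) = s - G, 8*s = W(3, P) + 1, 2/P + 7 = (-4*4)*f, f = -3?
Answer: 267289/4 ≈ 66822.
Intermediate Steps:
P = 2/41 (P = 2/(-7 - 4*4*(-3)) = 2/(-7 - 16*(-3)) = 2/(-7 + 48) = 2/41 ≈ 0.048781)
s = ½ (s = (3 + 1)/8 = (⅛)*4 = ½ ≈ 0.50000)
B(G) = ½ - G
(248 + B(-10))² = (248 + (½ - 1*(-10)))² = (248 + (½ + 10))² = (248 + 21/2)² = (517/2)² = 267289/4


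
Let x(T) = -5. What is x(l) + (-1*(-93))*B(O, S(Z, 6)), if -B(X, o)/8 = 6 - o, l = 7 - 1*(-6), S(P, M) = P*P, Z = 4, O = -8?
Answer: 7435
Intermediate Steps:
S(P, M) = P²
l = 13 (l = 7 + 6 = 13)
B(X, o) = -48 + 8*o (B(X, o) = -8*(6 - o) = -48 + 8*o)
x(l) + (-1*(-93))*B(O, S(Z, 6)) = -5 + (-1*(-93))*(-48 + 8*4²) = -5 + 93*(-48 + 8*16) = -5 + 93*(-48 + 128) = -5 + 93*80 = -5 + 7440 = 7435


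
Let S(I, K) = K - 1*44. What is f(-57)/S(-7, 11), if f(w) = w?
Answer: 19/11 ≈ 1.7273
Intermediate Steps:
S(I, K) = -44 + K (S(I, K) = K - 44 = -44 + K)
f(-57)/S(-7, 11) = -57/(-44 + 11) = -57/(-33) = -57*(-1/33) = 19/11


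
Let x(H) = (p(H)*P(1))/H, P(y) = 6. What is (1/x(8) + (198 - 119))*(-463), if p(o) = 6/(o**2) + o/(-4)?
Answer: -6634327/183 ≈ -36253.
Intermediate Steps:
p(o) = 6/o**2 - o/4 (p(o) = 6/o**2 + o*(-1/4) = 6/o**2 - o/4)
x(H) = (36/H**2 - 3*H/2)/H (x(H) = ((6/H**2 - H/4)*6)/H = (36/H**2 - 3*H/2)/H)
(1/x(8) + (198 - 119))*(-463) = (1/(-3/2 + 36/8**3) + (198 - 119))*(-463) = (1/(-3/2 + 36*(1/512)) + 79)*(-463) = (1/(-3/2 + 9/128) + 79)*(-463) = (1/(-183/128) + 79)*(-463) = (-128/183 + 79)*(-463) = (14329/183)*(-463) = -6634327/183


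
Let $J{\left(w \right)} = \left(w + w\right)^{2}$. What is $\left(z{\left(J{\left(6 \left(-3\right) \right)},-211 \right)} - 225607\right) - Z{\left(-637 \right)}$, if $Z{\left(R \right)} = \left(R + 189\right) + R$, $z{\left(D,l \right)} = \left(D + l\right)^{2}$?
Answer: $952703$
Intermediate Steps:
$J{\left(w \right)} = 4 w^{2}$ ($J{\left(w \right)} = \left(2 w\right)^{2} = 4 w^{2}$)
$Z{\left(R \right)} = 189 + 2 R$ ($Z{\left(R \right)} = \left(189 + R\right) + R = 189 + 2 R$)
$\left(z{\left(J{\left(6 \left(-3\right) \right)},-211 \right)} - 225607\right) - Z{\left(-637 \right)} = \left(\left(4 \left(6 \left(-3\right)\right)^{2} - 211\right)^{2} - 225607\right) - \left(189 + 2 \left(-637\right)\right) = \left(\left(4 \left(-18\right)^{2} - 211\right)^{2} - 225607\right) - \left(189 - 1274\right) = \left(\left(4 \cdot 324 - 211\right)^{2} - 225607\right) - -1085 = \left(\left(1296 - 211\right)^{2} - 225607\right) + 1085 = \left(1085^{2} - 225607\right) + 1085 = \left(1177225 - 225607\right) + 1085 = 951618 + 1085 = 952703$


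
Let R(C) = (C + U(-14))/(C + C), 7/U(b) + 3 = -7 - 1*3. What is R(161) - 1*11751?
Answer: -3513400/299 ≈ -11751.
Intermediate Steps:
U(b) = -7/13 (U(b) = 7/(-3 + (-7 - 1*3)) = 7/(-3 + (-7 - 3)) = 7/(-3 - 10) = 7/(-13) = 7*(-1/13) = -7/13)
R(C) = (-7/13 + C)/(2*C) (R(C) = (C - 7/13)/(C + C) = (-7/13 + C)/((2*C)) = (-7/13 + C)*(1/(2*C)) = (-7/13 + C)/(2*C))
R(161) - 1*11751 = (1/26)*(-7 + 13*161)/161 - 1*11751 = (1/26)*(1/161)*(-7 + 2093) - 11751 = (1/26)*(1/161)*2086 - 11751 = 149/299 - 11751 = -3513400/299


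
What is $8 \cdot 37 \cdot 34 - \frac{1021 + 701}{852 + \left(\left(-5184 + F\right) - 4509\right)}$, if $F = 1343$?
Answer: $\frac{37730797}{3749} \approx 10064.0$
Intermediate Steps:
$8 \cdot 37 \cdot 34 - \frac{1021 + 701}{852 + \left(\left(-5184 + F\right) - 4509\right)} = 8 \cdot 37 \cdot 34 - \frac{1021 + 701}{852 + \left(\left(-5184 + 1343\right) - 4509\right)} = 296 \cdot 34 - \frac{1722}{852 - 8350} = 10064 - \frac{1722}{852 - 8350} = 10064 - \frac{1722}{-7498} = 10064 - 1722 \left(- \frac{1}{7498}\right) = 10064 - - \frac{861}{3749} = 10064 + \frac{861}{3749} = \frac{37730797}{3749}$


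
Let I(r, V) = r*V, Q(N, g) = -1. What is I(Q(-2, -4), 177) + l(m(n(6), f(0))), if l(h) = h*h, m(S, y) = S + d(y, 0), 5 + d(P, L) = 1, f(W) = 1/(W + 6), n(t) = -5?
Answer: -96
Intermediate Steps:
f(W) = 1/(6 + W)
d(P, L) = -4 (d(P, L) = -5 + 1 = -4)
I(r, V) = V*r
m(S, y) = -4 + S (m(S, y) = S - 4 = -4 + S)
l(h) = h²
I(Q(-2, -4), 177) + l(m(n(6), f(0))) = 177*(-1) + (-4 - 5)² = -177 + (-9)² = -177 + 81 = -96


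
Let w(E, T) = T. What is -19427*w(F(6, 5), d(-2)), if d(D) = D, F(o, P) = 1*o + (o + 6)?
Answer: 38854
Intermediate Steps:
F(o, P) = 6 + 2*o (F(o, P) = o + (6 + o) = 6 + 2*o)
-19427*w(F(6, 5), d(-2)) = -19427*(-2) = 38854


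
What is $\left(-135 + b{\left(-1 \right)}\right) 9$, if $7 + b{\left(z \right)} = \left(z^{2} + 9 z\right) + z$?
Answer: $-1359$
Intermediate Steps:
$b{\left(z \right)} = -7 + z^{2} + 10 z$ ($b{\left(z \right)} = -7 + \left(\left(z^{2} + 9 z\right) + z\right) = -7 + \left(z^{2} + 10 z\right) = -7 + z^{2} + 10 z$)
$\left(-135 + b{\left(-1 \right)}\right) 9 = \left(-135 + \left(-7 + \left(-1\right)^{2} + 10 \left(-1\right)\right)\right) 9 = \left(-135 - 16\right) 9 = \left(-151\right) 9 = -1359$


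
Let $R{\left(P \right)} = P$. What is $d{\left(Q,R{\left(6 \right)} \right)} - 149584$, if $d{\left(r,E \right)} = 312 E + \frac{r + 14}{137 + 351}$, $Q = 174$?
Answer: $- \frac{18020817}{122} \approx -1.4771 \cdot 10^{5}$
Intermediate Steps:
$d{\left(r,E \right)} = \frac{7}{244} + 312 E + \frac{r}{488}$ ($d{\left(r,E \right)} = 312 E + \frac{14 + r}{488} = 312 E + \left(14 + r\right) \frac{1}{488} = 312 E + \left(\frac{7}{244} + \frac{r}{488}\right) = \frac{7}{244} + 312 E + \frac{r}{488}$)
$d{\left(Q,R{\left(6 \right)} \right)} - 149584 = \left(\frac{7}{244} + 312 \cdot 6 + \frac{1}{488} \cdot 174\right) - 149584 = \left(\frac{7}{244} + 1872 + \frac{87}{244}\right) - 149584 = \frac{228431}{122} - 149584 = - \frac{18020817}{122}$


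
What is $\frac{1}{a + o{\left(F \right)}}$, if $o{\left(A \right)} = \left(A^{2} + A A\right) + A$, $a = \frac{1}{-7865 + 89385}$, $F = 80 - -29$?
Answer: $\frac{81520}{1945963921} \approx 4.1892 \cdot 10^{-5}$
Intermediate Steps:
$F = 109$ ($F = 80 + 29 = 109$)
$a = \frac{1}{81520} \approx 1.2267 \cdot 10^{-5}$
$o{\left(A \right)} = A + 2 A^{2}$ ($o{\left(A \right)} = \left(A^{2} + A^{2}\right) + A = 2 A^{2} + A = A + 2 A^{2}$)
$\frac{1}{a + o{\left(F \right)}} = \frac{1}{\frac{1}{81520} + 109 \left(1 + 2 \cdot 109\right)} = \frac{1}{\frac{1}{81520} + 109 \left(1 + 218\right)} = \frac{1}{\frac{1}{81520} + 109 \cdot 219} = \frac{1}{\frac{1}{81520} + 23871} = \frac{1}{\frac{1945963921}{81520}} = \frac{81520}{1945963921}$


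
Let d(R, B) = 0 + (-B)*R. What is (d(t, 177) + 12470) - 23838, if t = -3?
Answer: -10837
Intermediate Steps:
d(R, B) = -B*R (d(R, B) = 0 - B*R = -B*R)
(d(t, 177) + 12470) - 23838 = (-1*177*(-3) + 12470) - 23838 = (531 + 12470) - 23838 = 13001 - 23838 = -10837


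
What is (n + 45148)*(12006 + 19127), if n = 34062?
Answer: 2466044930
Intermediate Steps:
(n + 45148)*(12006 + 19127) = (34062 + 45148)*(12006 + 19127) = 79210*31133 = 2466044930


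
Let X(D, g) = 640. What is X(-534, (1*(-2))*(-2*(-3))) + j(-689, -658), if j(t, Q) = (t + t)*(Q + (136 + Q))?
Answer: 1626680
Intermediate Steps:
j(t, Q) = 2*t*(136 + 2*Q) (j(t, Q) = (2*t)*(136 + 2*Q) = 2*t*(136 + 2*Q))
X(-534, (1*(-2))*(-2*(-3))) + j(-689, -658) = 640 + 4*(-689)*(68 - 658) = 640 + 4*(-689)*(-590) = 640 + 1626040 = 1626680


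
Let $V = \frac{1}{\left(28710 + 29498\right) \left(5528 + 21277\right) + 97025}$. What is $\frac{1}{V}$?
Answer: $1560362465$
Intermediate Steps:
$V = \frac{1}{1560362465}$ ($V = \frac{1}{58208 \cdot 26805 + 97025} = \frac{1}{1560265440 + 97025} = \frac{1}{1560362465} \approx 6.4088 \cdot 10^{-10}$)
$\frac{1}{V} = \frac{1}{\frac{1}{1560362465}} = 1560362465$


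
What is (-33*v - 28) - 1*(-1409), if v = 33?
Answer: 292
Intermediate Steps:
(-33*v - 28) - 1*(-1409) = (-33*33 - 28) - 1*(-1409) = (-1089 - 28) + 1409 = -1117 + 1409 = 292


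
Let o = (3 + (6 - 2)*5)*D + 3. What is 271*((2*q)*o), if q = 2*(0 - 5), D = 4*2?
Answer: -1013540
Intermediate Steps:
D = 8
q = -10 (q = 2*(-5) = -10)
o = 187 (o = (3 + (6 - 2)*5)*8 + 3 = (3 + 4*5)*8 + 3 = (3 + 20)*8 + 3 = 23*8 + 3 = 184 + 3 = 187)
271*((2*q)*o) = 271*((2*(-10))*187) = 271*(-20*187) = 271*(-3740) = -1013540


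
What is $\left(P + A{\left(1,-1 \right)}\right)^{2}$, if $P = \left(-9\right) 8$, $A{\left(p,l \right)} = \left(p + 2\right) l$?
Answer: $5625$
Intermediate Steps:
$A{\left(p,l \right)} = l \left(2 + p\right)$ ($A{\left(p,l \right)} = \left(2 + p\right) l = l \left(2 + p\right)$)
$P = -72$
$\left(P + A{\left(1,-1 \right)}\right)^{2} = \left(-72 - \left(2 + 1\right)\right)^{2} = \left(-72 - 3\right)^{2} = \left(-75\right)^{2} = 5625$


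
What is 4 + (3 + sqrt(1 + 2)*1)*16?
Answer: 52 + 16*sqrt(3) ≈ 79.713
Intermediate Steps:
4 + (3 + sqrt(1 + 2)*1)*16 = 4 + (3 + sqrt(3)*1)*16 = 4 + (3 + sqrt(3))*16 = 4 + (48 + 16*sqrt(3)) = 52 + 16*sqrt(3)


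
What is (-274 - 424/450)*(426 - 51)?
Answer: -309310/3 ≈ -1.0310e+5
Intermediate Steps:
(-274 - 424/450)*(426 - 51) = (-274 - 424*1/450)*375 = (-274 - 212/225)*375 = -61862/225*375 = -309310/3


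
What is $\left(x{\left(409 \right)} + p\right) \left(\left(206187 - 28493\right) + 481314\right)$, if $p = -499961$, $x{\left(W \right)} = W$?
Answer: $-329208764416$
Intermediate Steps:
$\left(x{\left(409 \right)} + p\right) \left(\left(206187 - 28493\right) + 481314\right) = \left(409 - 499961\right) \left(\left(206187 - 28493\right) + 481314\right) = - 499552 \left(\left(206187 - 28493\right) + 481314\right) = - 499552 \left(177694 + 481314\right) = \left(-499552\right) 659008 = -329208764416$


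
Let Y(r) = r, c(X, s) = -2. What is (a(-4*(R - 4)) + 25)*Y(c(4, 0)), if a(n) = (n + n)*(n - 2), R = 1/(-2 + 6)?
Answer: -830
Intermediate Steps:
R = ¼ (R = 1/4 = ¼ ≈ 0.25000)
a(n) = 2*n*(-2 + n) (a(n) = (2*n)*(-2 + n) = 2*n*(-2 + n))
(a(-4*(R - 4)) + 25)*Y(c(4, 0)) = (2*(-4*(¼ - 4))*(-2 - 4*(¼ - 4)) + 25)*(-2) = (2*(-4*(-15/4))*(-2 - 4*(-15/4)) + 25)*(-2) = (2*15*(-2 + 15) + 25)*(-2) = (2*15*13 + 25)*(-2) = (390 + 25)*(-2) = 415*(-2) = -830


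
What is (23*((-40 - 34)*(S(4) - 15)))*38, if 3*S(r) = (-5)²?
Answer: 1293520/3 ≈ 4.3117e+5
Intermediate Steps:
S(r) = 25/3 (S(r) = (⅓)*(-5)² = (⅓)*25 = 25/3)
(23*((-40 - 34)*(S(4) - 15)))*38 = (23*((-40 - 34)*(25/3 - 15)))*38 = (23*(-74*(-20/3)))*38 = (23*(1480/3))*38 = (34040/3)*38 = 1293520/3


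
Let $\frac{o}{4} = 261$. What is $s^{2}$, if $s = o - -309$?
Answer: $1830609$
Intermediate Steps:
$o = 1044$ ($o = 4 \cdot 261 = 1044$)
$s = 1353$ ($s = 1044 - -309 = 1044 + 309 = 1353$)
$s^{2} = 1353^{2} = 1830609$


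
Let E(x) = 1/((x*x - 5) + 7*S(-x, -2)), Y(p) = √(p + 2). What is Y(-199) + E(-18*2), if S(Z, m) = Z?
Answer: 1/1543 + I*√197 ≈ 0.00064809 + 14.036*I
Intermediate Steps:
Y(p) = √(2 + p)
E(x) = 1/(-5 + x² - 7*x) (E(x) = 1/((x*x - 5) + 7*(-x)) = 1/((x² - 5) - 7*x) = 1/((-5 + x²) - 7*x) = 1/(-5 + x² - 7*x))
Y(-199) + E(-18*2) = √(2 - 199) + 1/(-5 + (-18*2)² - (-126)*2) = √(-197) + 1/(-5 + (-36)² - 7*(-36)) = I*√197 + 1/(-5 + 1296 + 252) = I*√197 + 1/1543 = 1/1543 + I*√197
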